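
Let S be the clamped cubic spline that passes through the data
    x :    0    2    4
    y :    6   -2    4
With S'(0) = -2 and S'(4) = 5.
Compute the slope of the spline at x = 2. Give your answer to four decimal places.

-1.5000

Let m_i = S''(x_i). Step sizes h_i = 2, 2; slopes of the chords Δ_i = (y_(i+1) - y_i)/h_i = -4, 3.
  2·m_0 + 8·m_1 + 2·m_2 = 6(Δ_1 - Δ_0) = 42
Clamped end conditions give two more equations: 2h_0·m_0 + h_0·m_1 = 6(Δ_0 - S'(0)) = -12 and h_1·m_1 + 2h_1·m_2 = 6(S'(4) - Δ_1) = 12.
Forward elimination and back-substitution give m_0 = -13/2, m_1 = 7, m_2 = -1/2.
On [2, 4], S'(x) = b_1 + 2c_1·(x - 2) + 3d_1·(x - 2)² with b_1 = Δ_1 - h_1(2m_1 + m_2)/6 = -3/2, c_1 = m_1/2 = 7/2, d_1 = (m_2 - m_1)/(6h_1) = -5/8. So S'(2) = -3/2.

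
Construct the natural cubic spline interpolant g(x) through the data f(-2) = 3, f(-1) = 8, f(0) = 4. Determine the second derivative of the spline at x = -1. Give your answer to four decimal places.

-13.5000

With σ_i denoting the second derivative at x_i, h_i = 1, 1, and Δ_i = (y_(i+1) − y_i)/h_i = 5, -4:
  1·σ_0 + 4·σ_1 + 1·σ_2 = 6(Δ_1 - Δ_0) = -54
Natural end conditions: σ_0 = σ_2 = 0.
Solving: σ_0 = 0, σ_1 = -27/2, σ_2 = 0.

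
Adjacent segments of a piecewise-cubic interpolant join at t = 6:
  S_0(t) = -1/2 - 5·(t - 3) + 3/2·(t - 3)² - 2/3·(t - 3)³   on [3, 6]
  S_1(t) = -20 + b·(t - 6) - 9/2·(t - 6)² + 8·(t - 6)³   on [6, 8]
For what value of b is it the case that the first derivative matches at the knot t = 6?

S_0'(t) = -5 + 3·(t - 3) - 2·(t - 3)², so S_0'(6) = -14. On the right, S_1'(6) = b, so b = -14.

-14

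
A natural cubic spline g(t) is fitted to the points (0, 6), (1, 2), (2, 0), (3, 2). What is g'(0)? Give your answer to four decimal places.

-4.2667

With σ_i denoting the second derivative at x_i, h_i = 1, 1, 1, and Δ_i = (y_(i+1) − y_i)/h_i = -4, -2, 2:
  1·σ_0 + 4·σ_1 + 1·σ_2 = 6(Δ_1 - Δ_0) = 12
  1·σ_1 + 4·σ_2 + 1·σ_3 = 6(Δ_2 - Δ_1) = 24
Natural end conditions: σ_0 = σ_3 = 0.
Solving: σ_0 = 0, σ_1 = 8/5, σ_2 = 28/5, σ_3 = 0.
On [0, 1], g'(t) = b_0 + 2c_0·t + 3d_0·t² with b_0 = Δ_0 - h_0(2σ_0 + σ_1)/6 = -64/15, c_0 = σ_0/2 = 0, d_0 = (σ_1 - σ_0)/(6h_0) = 4/15. So g'(0) = -64/15.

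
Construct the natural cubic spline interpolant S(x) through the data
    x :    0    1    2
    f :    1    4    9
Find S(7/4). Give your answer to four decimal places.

Let M_i = S''(x_i). Step sizes h_i = 1, 1; slopes of the chords Δ_i = (y_(i+1) - y_i)/h_i = 3, 5.
  1·M_0 + 4·M_1 + 1·M_2 = 6(Δ_1 - Δ_0) = 12
Natural end conditions: M_0 = M_2 = 0.
Solving the tridiagonal system: M_0 = 0, M_1 = 3, M_2 = 0.
On [1, 2], S(x) = 4 + 4·(x - 1) + 3/2·(x - 1)² - 1/2·(x - 1)³.
With (x - 1) = 3/4: S(7/4) = 977/128.

7.6328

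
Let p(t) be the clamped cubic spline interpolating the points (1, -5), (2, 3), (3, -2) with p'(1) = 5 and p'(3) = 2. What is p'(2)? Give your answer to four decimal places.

With M_i denoting the second derivative at x_i, h_i = 1, 1, and Δ_i = (y_(i+1) − y_i)/h_i = 8, -5:
  1·M_0 + 4·M_1 + 1·M_2 = 6(Δ_1 - Δ_0) = -78
Clamped end conditions give two more equations: 2h_0·M_0 + h_0·M_1 = 6(Δ_0 - p'(1)) = 18 and h_1·M_1 + 2h_1·M_2 = 6(p'(3) - Δ_1) = 42.
Solving the tridiagonal system: M_0 = 27, M_1 = -36, M_2 = 39.
On [2, 3], p'(t) = b_1 + 2c_1·(t - 2) + 3d_1·(t - 2)² with b_1 = Δ_1 - h_1(2M_1 + M_2)/6 = 1/2, c_1 = M_1/2 = -18, d_1 = (M_2 - M_1)/(6h_1) = 25/2. So p'(2) = 1/2.

0.5000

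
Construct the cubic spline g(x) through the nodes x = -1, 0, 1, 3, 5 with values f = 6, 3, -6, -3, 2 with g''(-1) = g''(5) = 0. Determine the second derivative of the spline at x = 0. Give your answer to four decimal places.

-12.3571

Write σ_i for g''(x_i). With h_i = 1, 1, 2, 2 and divided differences Δ_i = -3, -9, 3/2, 5/2, the continuity of g' gives the tridiagonal system
  1·σ_0 + 4·σ_1 + 1·σ_2 = 6(Δ_1 - Δ_0) = -36
  1·σ_1 + 6·σ_2 + 2·σ_3 = 6(Δ_2 - Δ_1) = 63
  2·σ_2 + 8·σ_3 + 2·σ_4 = 6(Δ_3 - Δ_2) = 6
Natural end conditions: σ_0 = σ_4 = 0.
Forward elimination and back-substitution give σ_0 = 0, σ_1 = -173/14, σ_2 = 94/7, σ_3 = -73/28, σ_4 = 0.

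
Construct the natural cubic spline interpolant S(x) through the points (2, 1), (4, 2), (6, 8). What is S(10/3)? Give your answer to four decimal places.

Write M_i for S''(x_i). With h_i = 2, 2 and divided differences Δ_i = 1/2, 3, the continuity of S' gives the tridiagonal system
  2·M_0 + 8·M_1 + 2·M_2 = 6(Δ_1 - Δ_0) = 15
Natural end conditions: M_0 = M_2 = 0.
Forward elimination and back-substitution give M_0 = 0, M_1 = 15/8, M_2 = 0.
On [2, 4], S(x) = 1 - 1/8·(x - 2) + 0·(x - 2)² + 5/32·(x - 2)³.
With (x - 2) = 4/3: S(10/3) = 65/54.

1.2037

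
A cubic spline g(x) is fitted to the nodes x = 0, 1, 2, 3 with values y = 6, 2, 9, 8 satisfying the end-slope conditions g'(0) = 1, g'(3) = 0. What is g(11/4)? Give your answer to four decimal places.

Let M_i = g''(x_i). Step sizes h_i = 1, 1, 1; slopes of the chords Δ_i = (y_(i+1) - y_i)/h_i = -4, 7, -1.
  1·M_0 + 4·M_1 + 1·M_2 = 6(Δ_1 - Δ_0) = 66
  1·M_1 + 4·M_2 + 1·M_3 = 6(Δ_2 - Δ_1) = -48
Clamped end conditions give two more equations: 2h_0·M_0 + h_0·M_1 = 6(Δ_0 - g'(0)) = -30 and h_2·M_2 + 2h_2·M_3 = 6(g'(3) - Δ_2) = 6.
Hence M_0 = -448/15, M_1 = 446/15, M_2 = -346/15, M_3 = 218/15.
On [2, 3], g(x) = 9 + 64/15·(x - 2) - 173/15·(x - 2)² + 94/15·(x - 2)³.
With (x - 2) = 3/4: g(11/4) = 1337/160.

8.3563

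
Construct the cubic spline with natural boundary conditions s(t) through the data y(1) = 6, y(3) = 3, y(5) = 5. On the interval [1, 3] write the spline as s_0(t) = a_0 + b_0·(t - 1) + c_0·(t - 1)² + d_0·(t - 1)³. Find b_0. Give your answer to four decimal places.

With m_i denoting the second derivative at x_i, h_i = 2, 2, and Δ_i = (y_(i+1) − y_i)/h_i = -3/2, 1:
  2·m_0 + 8·m_1 + 2·m_2 = 6(Δ_1 - Δ_0) = 15
Natural end conditions: m_0 = m_2 = 0.
Hence m_0 = 0, m_1 = 15/8, m_2 = 0.
On [1, 3], with s_0(t) = a_0 + b_0·(t - 1) + c_0·(t - 1)² + d_0·(t - 1)³: c_0 = m_0/2 = 0, d_0 = (m_1 - m_0)/(6h_0) = 5/32, b_0 = Δ_0 - h_0(2m_0 + m_1)/6 = -17/8.

-2.1250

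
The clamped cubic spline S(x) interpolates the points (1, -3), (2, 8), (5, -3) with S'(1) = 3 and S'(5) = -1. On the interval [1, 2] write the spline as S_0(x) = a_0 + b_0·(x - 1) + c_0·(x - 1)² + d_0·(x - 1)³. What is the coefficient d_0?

Write M_i for S''(x_i). With h_i = 1, 3 and divided differences Δ_i = 11, -11/3, the continuity of S' gives the tridiagonal system
  1·M_0 + 8·M_1 + 3·M_2 = 6(Δ_1 - Δ_0) = -88
Clamped end conditions give two more equations: 2h_0·M_0 + h_0·M_1 = 6(Δ_0 - S'(1)) = 48 and h_1·M_1 + 2h_1·M_2 = 6(S'(5) - Δ_1) = 16.
Forward elimination and back-substitution give M_0 = 34, M_1 = -20, M_2 = 38/3.
On [1, 2], with S_0(x) = a_0 + b_0·(x - 1) + c_0·(x - 1)² + d_0·(x - 1)³: c_0 = M_0/2 = 17, d_0 = (M_1 - M_0)/(6h_0) = -9, b_0 = Δ_0 - h_0(2M_0 + M_1)/6 = 3.

-9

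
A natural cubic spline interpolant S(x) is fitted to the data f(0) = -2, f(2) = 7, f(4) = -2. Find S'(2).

0

Let M_i = S''(x_i). Step sizes h_i = 2, 2; slopes of the chords Δ_i = (y_(i+1) - y_i)/h_i = 9/2, -9/2.
  2·M_0 + 8·M_1 + 2·M_2 = 6(Δ_1 - Δ_0) = -54
Natural end conditions: M_0 = M_2 = 0.
Solving the tridiagonal system: M_0 = 0, M_1 = -27/4, M_2 = 0.
On [2, 4], S'(x) = b_1 + 2c_1·(x - 2) + 3d_1·(x - 2)² with b_1 = Δ_1 - h_1(2M_1 + M_2)/6 = 0, c_1 = M_1/2 = -27/8, d_1 = (M_2 - M_1)/(6h_1) = 9/16. So S'(2) = 0.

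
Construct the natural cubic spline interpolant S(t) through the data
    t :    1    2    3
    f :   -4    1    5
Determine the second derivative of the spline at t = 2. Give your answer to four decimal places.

Let M_i = S''(x_i). Step sizes h_i = 1, 1; slopes of the chords Δ_i = (y_(i+1) - y_i)/h_i = 5, 4.
  1·M_0 + 4·M_1 + 1·M_2 = 6(Δ_1 - Δ_0) = -6
Natural end conditions: M_0 = M_2 = 0.
Hence M_0 = 0, M_1 = -3/2, M_2 = 0.

-1.5000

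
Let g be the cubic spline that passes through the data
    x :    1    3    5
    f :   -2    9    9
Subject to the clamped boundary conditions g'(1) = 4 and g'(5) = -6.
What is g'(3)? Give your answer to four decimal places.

4.6250

Let σ_i = g''(x_i). Step sizes h_i = 2, 2; slopes of the chords Δ_i = (y_(i+1) - y_i)/h_i = 11/2, 0.
  2·σ_0 + 8·σ_1 + 2·σ_2 = 6(Δ_1 - Δ_0) = -33
Clamped end conditions give two more equations: 2h_0·σ_0 + h_0·σ_1 = 6(Δ_0 - g'(1)) = 9 and h_1·σ_1 + 2h_1·σ_2 = 6(g'(5) - Δ_1) = -36.
Hence σ_0 = 31/8, σ_1 = -13/4, σ_2 = -59/8.
On [3, 5], g'(x) = b_1 + 2c_1·(x - 3) + 3d_1·(x - 3)² with b_1 = Δ_1 - h_1(2σ_1 + σ_2)/6 = 37/8, c_1 = σ_1/2 = -13/8, d_1 = (σ_2 - σ_1)/(6h_1) = -11/32. So g'(3) = 37/8.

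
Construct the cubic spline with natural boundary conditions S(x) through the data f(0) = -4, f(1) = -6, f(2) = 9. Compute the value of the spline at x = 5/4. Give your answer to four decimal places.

With M_i denoting the second derivative at x_i, h_i = 1, 1, and Δ_i = (y_(i+1) − y_i)/h_i = -2, 15:
  1·M_0 + 4·M_1 + 1·M_2 = 6(Δ_1 - Δ_0) = 102
Natural end conditions: M_0 = M_2 = 0.
Forward elimination and back-substitution give M_0 = 0, M_1 = 51/2, M_2 = 0.
On [1, 2], S(x) = -6 + 13/2·(x - 1) + 51/4·(x - 1)² - 17/4·(x - 1)³.
With (x - 1) = 1/4: S(5/4) = -933/256.

-3.6445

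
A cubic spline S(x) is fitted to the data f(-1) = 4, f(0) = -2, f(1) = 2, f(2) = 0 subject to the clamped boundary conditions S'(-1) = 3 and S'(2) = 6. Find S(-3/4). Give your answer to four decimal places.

3.5969

Write M_i for S''(x_i). With h_i = 1, 1, 1 and divided differences Δ_i = -6, 4, -2, the continuity of S' gives the tridiagonal system
  1·M_0 + 4·M_1 + 1·M_2 = 6(Δ_1 - Δ_0) = 60
  1·M_1 + 4·M_2 + 1·M_3 = 6(Δ_2 - Δ_1) = -36
Clamped end conditions give two more equations: 2h_0·M_0 + h_0·M_1 = 6(Δ_0 - S'(-1)) = -54 and h_2·M_2 + 2h_2·M_3 = 6(S'(2) - Δ_2) = 48.
Hence M_0 = -216/5, M_1 = 162/5, M_2 = -132/5, M_3 = 186/5.
On [-1, 0], S(x) = 4 + 3·(x + 1) - 108/5·(x + 1)² + 63/5·(x + 1)³.
With (x + 1) = 1/4: S(-3/4) = 1151/320.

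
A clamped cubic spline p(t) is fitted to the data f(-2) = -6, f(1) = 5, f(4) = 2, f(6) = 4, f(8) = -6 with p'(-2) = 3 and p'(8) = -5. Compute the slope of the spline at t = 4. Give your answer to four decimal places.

0.6571

Put M_i = p'' at the i-th knot. Here h = (3, 3, 2, 2) and Δ = (11/3, -1, 1, -5), so the interior equations h_(i-1)·M_(i-1) + 2(h_(i-1)+h_i)·M_i + h_i·M_(i+1) = 6(Δ_i − Δ_(i-1)) read
  3·M_0 + 12·M_1 + 3·M_2 = 6(Δ_1 - Δ_0) = -28
  3·M_1 + 10·M_2 + 2·M_3 = 6(Δ_2 - Δ_1) = 12
  2·M_2 + 8·M_3 + 2·M_4 = 6(Δ_3 - Δ_2) = -36
Clamped end conditions give two more equations: 2h_0·M_0 + h_0·M_1 = 6(Δ_0 - p'(-2)) = 4 and h_3·M_3 + 2h_3·M_4 = 6(p'(8) - Δ_3) = 0.
Solving: M_0 = 274/105, M_1 = -136/35, M_2 = 18/5, M_3 = -216/35, M_4 = 108/35.
On [4, 6], p'(t) = b_2 + 2c_2·(t - 4) + 3d_2·(t - 4)² with b_2 = Δ_2 - h_2(2M_2 + M_3)/6 = 23/35, c_2 = M_2/2 = 9/5, d_2 = (M_3 - M_2)/(6h_2) = -57/70. So p'(4) = 23/35.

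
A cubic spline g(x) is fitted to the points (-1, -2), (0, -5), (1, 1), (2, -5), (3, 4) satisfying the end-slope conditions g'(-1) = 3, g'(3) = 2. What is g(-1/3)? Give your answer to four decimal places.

Put M_i = g'' at the i-th knot. Here h = (1, 1, 1, 1) and Δ = (-3, 6, -6, 9), so the interior equations h_(i-1)·M_(i-1) + 2(h_(i-1)+h_i)·M_i + h_i·M_(i+1) = 6(Δ_i − Δ_(i-1)) read
  1·M_0 + 4·M_1 + 1·M_2 = 6(Δ_1 - Δ_0) = 54
  1·M_1 + 4·M_2 + 1·M_3 = 6(Δ_2 - Δ_1) = -72
  1·M_2 + 4·M_3 + 1·M_4 = 6(Δ_3 - Δ_2) = 90
Clamped end conditions give two more equations: 2h_0·M_0 + h_0·M_1 = 6(Δ_0 - g'(-1)) = -36 and h_3·M_3 + 2h_3·M_4 = 6(g'(3) - Δ_3) = -42.
Hence M_0 = -937/28, M_1 = 433/14, M_2 = -145/4, M_3 = 589/14, M_4 = -1177/28.
On [-1, 0], g(x) = -2 + 3·(x + 1) - 937/56·(x + 1)² + 601/56·(x + 1)³.
With (x + 1) = 2/3: g(-1/3) = -1609/378.

-4.2566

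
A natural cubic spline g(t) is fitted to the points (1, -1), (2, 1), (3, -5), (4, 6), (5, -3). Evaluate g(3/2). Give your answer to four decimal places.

1.3929

With M_i denoting the second derivative at x_i, h_i = 1, 1, 1, 1, and Δ_i = (y_(i+1) − y_i)/h_i = 2, -6, 11, -9:
  1·M_0 + 4·M_1 + 1·M_2 = 6(Δ_1 - Δ_0) = -48
  1·M_1 + 4·M_2 + 1·M_3 = 6(Δ_2 - Δ_1) = 102
  1·M_2 + 4·M_3 + 1·M_4 = 6(Δ_3 - Δ_2) = -120
Natural end conditions: M_0 = M_4 = 0.
Hence M_0 = 0, M_1 = -156/7, M_2 = 288/7, M_3 = -282/7, M_4 = 0.
On [1, 2], g(t) = -1 + 40/7·(t - 1) + 0·(t - 1)² - 26/7·(t - 1)³.
With (t - 1) = 1/2: g(3/2) = 39/28.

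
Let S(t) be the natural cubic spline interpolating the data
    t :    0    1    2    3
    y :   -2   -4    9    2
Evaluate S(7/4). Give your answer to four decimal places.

6.5781

With σ_i denoting the second derivative at x_i, h_i = 1, 1, 1, and Δ_i = (y_(i+1) − y_i)/h_i = -2, 13, -7:
  1·σ_0 + 4·σ_1 + 1·σ_2 = 6(Δ_1 - Δ_0) = 90
  1·σ_1 + 4·σ_2 + 1·σ_3 = 6(Δ_2 - Δ_1) = -120
Natural end conditions: σ_0 = σ_3 = 0.
Hence σ_0 = 0, σ_1 = 32, σ_2 = -38, σ_3 = 0.
On [1, 2], S(t) = -4 + 26/3·(t - 1) + 16·(t - 1)² - 35/3·(t - 1)³.
With (t - 1) = 3/4: S(7/4) = 421/64.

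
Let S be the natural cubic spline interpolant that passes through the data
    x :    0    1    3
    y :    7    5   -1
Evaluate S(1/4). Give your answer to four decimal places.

With M_i denoting the second derivative at x_i, h_i = 1, 2, and Δ_i = (y_(i+1) − y_i)/h_i = -2, -3:
  1·M_0 + 6·M_1 + 2·M_2 = 6(Δ_1 - Δ_0) = -6
Natural end conditions: M_0 = M_2 = 0.
Solving the tridiagonal system: M_0 = 0, M_1 = -1, M_2 = 0.
On [0, 1], S(x) = 7 - 11/6·x + 0·x² - 1/6·x³.
With x = 1/4: S(1/4) = 837/128.

6.5391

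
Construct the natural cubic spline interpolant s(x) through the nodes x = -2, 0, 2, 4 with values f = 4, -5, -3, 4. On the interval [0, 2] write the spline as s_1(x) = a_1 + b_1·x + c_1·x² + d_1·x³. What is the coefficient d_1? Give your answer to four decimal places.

-0.2500

Put M_i = s'' at the i-th knot. Here h = (2, 2, 2) and Δ = (-9/2, 1, 7/2), so the interior equations h_(i-1)·M_(i-1) + 2(h_(i-1)+h_i)·M_i + h_i·M_(i+1) = 6(Δ_i − Δ_(i-1)) read
  2·M_0 + 8·M_1 + 2·M_2 = 6(Δ_1 - Δ_0) = 33
  2·M_1 + 8·M_2 + 2·M_3 = 6(Δ_2 - Δ_1) = 15
Natural end conditions: M_0 = M_3 = 0.
Forward elimination and back-substitution give M_0 = 0, M_1 = 39/10, M_2 = 9/10, M_3 = 0.
On [0, 2], with s_1(x) = a_1 + b_1·x + c_1·x² + d_1·x³: c_1 = M_1/2 = 39/20, d_1 = (M_2 - M_1)/(6h_1) = -1/4, b_1 = Δ_1 - h_1(2M_1 + M_2)/6 = -19/10.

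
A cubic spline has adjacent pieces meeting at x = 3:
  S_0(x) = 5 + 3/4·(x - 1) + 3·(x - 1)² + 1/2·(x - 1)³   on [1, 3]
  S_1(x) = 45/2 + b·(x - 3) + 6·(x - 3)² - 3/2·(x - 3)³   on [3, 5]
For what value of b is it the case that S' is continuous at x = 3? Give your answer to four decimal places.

S_0'(x) = 3/4 + 6·(x - 1) + 3/2·(x - 1)², so S_0'(3) = 75/4. On the right, S_1'(3) = b, so b = 75/4.

18.7500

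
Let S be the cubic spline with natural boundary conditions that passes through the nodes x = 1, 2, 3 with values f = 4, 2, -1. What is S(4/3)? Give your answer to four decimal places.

3.4074

With m_i denoting the second derivative at x_i, h_i = 1, 1, and Δ_i = (y_(i+1) − y_i)/h_i = -2, -3:
  1·m_0 + 4·m_1 + 1·m_2 = 6(Δ_1 - Δ_0) = -6
Natural end conditions: m_0 = m_2 = 0.
Solving: m_0 = 0, m_1 = -3/2, m_2 = 0.
On [1, 2], S(x) = 4 - 7/4·(x - 1) + 0·(x - 1)² - 1/4·(x - 1)³.
With (x - 1) = 1/3: S(4/3) = 92/27.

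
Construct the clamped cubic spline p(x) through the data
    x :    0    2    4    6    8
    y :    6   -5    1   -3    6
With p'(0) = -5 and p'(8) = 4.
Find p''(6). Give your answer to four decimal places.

8.1429

Let σ_i = p''(x_i). Step sizes h_i = 2, 2, 2, 2; slopes of the chords Δ_i = (y_(i+1) - y_i)/h_i = -11/2, 3, -2, 9/2.
  2·σ_0 + 8·σ_1 + 2·σ_2 = 6(Δ_1 - Δ_0) = 51
  2·σ_1 + 8·σ_2 + 2·σ_3 = 6(Δ_2 - Δ_1) = -30
  2·σ_2 + 8·σ_3 + 2·σ_4 = 6(Δ_3 - Δ_2) = 39
Clamped end conditions give two more equations: 2h_0·σ_0 + h_0·σ_1 = 6(Δ_0 - p'(0)) = -3 and h_3·σ_3 + 2h_3·σ_4 = 6(p'(8) - Δ_3) = -3.
Hence σ_0 = -159/28, σ_1 = 69/7, σ_2 = -33/4, σ_3 = 57/7, σ_4 = -135/28.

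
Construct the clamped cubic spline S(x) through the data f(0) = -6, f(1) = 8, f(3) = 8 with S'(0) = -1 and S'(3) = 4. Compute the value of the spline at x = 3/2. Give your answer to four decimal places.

11.4688

Write M_i for S''(x_i). With h_i = 1, 2 and divided differences Δ_i = 14, 0, the continuity of S' gives the tridiagonal system
  1·M_0 + 6·M_1 + 2·M_2 = 6(Δ_1 - Δ_0) = -84
Clamped end conditions give two more equations: 2h_0·M_0 + h_0·M_1 = 6(Δ_0 - S'(0)) = 90 and h_1·M_1 + 2h_1·M_2 = 6(S'(3) - Δ_1) = 24.
Hence M_0 = 182/3, M_1 = -94/3, M_2 = 65/3.
On [1, 3], S(x) = 8 + 41/3·(x - 1) - 47/3·(x - 1)² + 53/12·(x - 1)³.
With (x - 1) = 1/2: S(3/2) = 367/32.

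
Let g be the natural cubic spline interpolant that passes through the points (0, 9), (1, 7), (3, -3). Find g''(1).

Put M_i = g'' at the i-th knot. Here h = (1, 2) and Δ = (-2, -5), so the interior equations h_(i-1)·M_(i-1) + 2(h_(i-1)+h_i)·M_i + h_i·M_(i+1) = 6(Δ_i − Δ_(i-1)) read
  1·M_0 + 6·M_1 + 2·M_2 = 6(Δ_1 - Δ_0) = -18
Natural end conditions: M_0 = M_2 = 0.
Forward elimination and back-substitution give M_0 = 0, M_1 = -3, M_2 = 0.

-3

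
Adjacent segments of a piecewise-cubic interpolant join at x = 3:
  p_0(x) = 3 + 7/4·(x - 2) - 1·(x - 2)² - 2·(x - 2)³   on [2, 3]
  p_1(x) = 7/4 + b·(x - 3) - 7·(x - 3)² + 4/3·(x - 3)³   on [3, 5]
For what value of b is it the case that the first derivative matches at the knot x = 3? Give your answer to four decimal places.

p_0'(x) = 7/4 - 2·(x - 2) - 6·(x - 2)², so p_0'(3) = -25/4. On the right, p_1'(3) = b, so b = -25/4.

-6.2500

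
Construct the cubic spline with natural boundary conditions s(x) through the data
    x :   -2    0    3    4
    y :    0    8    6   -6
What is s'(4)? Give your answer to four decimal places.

Write σ_i for s''(x_i). With h_i = 2, 3, 1 and divided differences Δ_i = 4, -2/3, -12, the continuity of s' gives the tridiagonal system
  2·σ_0 + 10·σ_1 + 3·σ_2 = 6(Δ_1 - Δ_0) = -28
  3·σ_1 + 8·σ_2 + 1·σ_3 = 6(Δ_2 - Δ_1) = -68
Natural end conditions: σ_0 = σ_3 = 0.
Forward elimination and back-substitution give σ_0 = 0, σ_1 = -20/71, σ_2 = -596/71, σ_3 = 0.
On [3, 4], s'(x) = b_2 + 2c_2·(x - 3) + 3d_2·(x - 3)² with b_2 = Δ_2 - h_2(2σ_2 + σ_3)/6 = -1960/213, c_2 = σ_2/2 = -298/71, d_2 = (σ_3 - σ_2)/(6h_2) = 298/213. So s'(4) = -2854/213.

-13.3991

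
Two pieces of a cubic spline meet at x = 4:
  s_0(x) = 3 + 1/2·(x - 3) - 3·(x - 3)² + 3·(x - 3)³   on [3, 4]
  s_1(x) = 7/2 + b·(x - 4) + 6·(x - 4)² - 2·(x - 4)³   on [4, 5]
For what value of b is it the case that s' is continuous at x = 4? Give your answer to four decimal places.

3.5000

s_0'(x) = 1/2 - 6·(x - 3) + 9·(x - 3)², so s_0'(4) = 7/2. On the right, s_1'(4) = b, so b = 7/2.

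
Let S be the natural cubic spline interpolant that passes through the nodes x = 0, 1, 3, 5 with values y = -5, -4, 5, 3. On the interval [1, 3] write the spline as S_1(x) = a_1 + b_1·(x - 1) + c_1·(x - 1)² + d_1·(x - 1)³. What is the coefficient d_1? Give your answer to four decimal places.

With M_i denoting the second derivative at x_i, h_i = 1, 2, 2, and Δ_i = (y_(i+1) − y_i)/h_i = 1, 9/2, -1:
  1·M_0 + 6·M_1 + 2·M_2 = 6(Δ_1 - Δ_0) = 21
  2·M_1 + 8·M_2 + 2·M_3 = 6(Δ_2 - Δ_1) = -33
Natural end conditions: M_0 = M_3 = 0.
Forward elimination and back-substitution give M_0 = 0, M_1 = 117/22, M_2 = -60/11, M_3 = 0.
On [1, 3], with S_1(x) = a_1 + b_1·(x - 1) + c_1·(x - 1)² + d_1·(x - 1)³: c_1 = M_1/2 = 117/44, d_1 = (M_2 - M_1)/(6h_1) = -79/88, b_1 = Δ_1 - h_1(2M_1 + M_2)/6 = 61/22.

-0.8977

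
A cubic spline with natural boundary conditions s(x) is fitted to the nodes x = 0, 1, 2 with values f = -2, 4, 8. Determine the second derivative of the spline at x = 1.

With m_i denoting the second derivative at x_i, h_i = 1, 1, and Δ_i = (y_(i+1) − y_i)/h_i = 6, 4:
  1·m_0 + 4·m_1 + 1·m_2 = 6(Δ_1 - Δ_0) = -12
Natural end conditions: m_0 = m_2 = 0.
Solving: m_0 = 0, m_1 = -3, m_2 = 0.

-3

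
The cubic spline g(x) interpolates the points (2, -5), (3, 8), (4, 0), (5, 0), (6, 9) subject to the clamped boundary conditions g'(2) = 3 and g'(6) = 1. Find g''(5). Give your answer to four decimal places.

16.4286

Write m_i for g''(x_i). With h_i = 1, 1, 1, 1 and divided differences Δ_i = 13, -8, 0, 9, the continuity of g' gives the tridiagonal system
  1·m_0 + 4·m_1 + 1·m_2 = 6(Δ_1 - Δ_0) = -126
  1·m_1 + 4·m_2 + 1·m_3 = 6(Δ_2 - Δ_1) = 48
  1·m_2 + 4·m_3 + 1·m_4 = 6(Δ_3 - Δ_2) = 54
Clamped end conditions give two more equations: 2h_0·m_0 + h_0·m_1 = 6(Δ_0 - g'(2)) = 60 and h_3·m_3 + 2h_3·m_4 = 6(g'(6) - Δ_3) = -48.
Solving the tridiagonal system: m_0 = 773/14, m_1 = -353/7, m_2 = 41/2, m_3 = 115/7, m_4 = -451/14.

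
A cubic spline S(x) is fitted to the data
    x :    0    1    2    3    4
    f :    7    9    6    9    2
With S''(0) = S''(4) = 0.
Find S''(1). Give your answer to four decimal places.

Write M_i for S''(x_i). With h_i = 1, 1, 1, 1 and divided differences Δ_i = 2, -3, 3, -7, the continuity of S' gives the tridiagonal system
  1·M_0 + 4·M_1 + 1·M_2 = 6(Δ_1 - Δ_0) = -30
  1·M_1 + 4·M_2 + 1·M_3 = 6(Δ_2 - Δ_1) = 36
  1·M_2 + 4·M_3 + 1·M_4 = 6(Δ_3 - Δ_2) = -60
Natural end conditions: M_0 = M_4 = 0.
Forward elimination and back-substitution give M_0 = 0, M_1 = -327/28, M_2 = 117/7, M_3 = -537/28, M_4 = 0.

-11.6786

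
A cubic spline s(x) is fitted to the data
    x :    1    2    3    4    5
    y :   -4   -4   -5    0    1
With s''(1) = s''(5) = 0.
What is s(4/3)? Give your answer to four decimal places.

With M_i denoting the second derivative at x_i, h_i = 1, 1, 1, 1, and Δ_i = (y_(i+1) − y_i)/h_i = 0, -1, 5, 1:
  1·M_0 + 4·M_1 + 1·M_2 = 6(Δ_1 - Δ_0) = -6
  1·M_1 + 4·M_2 + 1·M_3 = 6(Δ_2 - Δ_1) = 36
  1·M_2 + 4·M_3 + 1·M_4 = 6(Δ_3 - Δ_2) = -24
Natural end conditions: M_0 = M_4 = 0.
Hence M_0 = 0, M_1 = -129/28, M_2 = 87/7, M_3 = -255/28, M_4 = 0.
On [1, 2], s(x) = -4 + 43/56·(x - 1) + 0·(x - 1)² - 43/56·(x - 1)³.
With (x - 1) = 1/3: s(4/3) = -713/189.

-3.7725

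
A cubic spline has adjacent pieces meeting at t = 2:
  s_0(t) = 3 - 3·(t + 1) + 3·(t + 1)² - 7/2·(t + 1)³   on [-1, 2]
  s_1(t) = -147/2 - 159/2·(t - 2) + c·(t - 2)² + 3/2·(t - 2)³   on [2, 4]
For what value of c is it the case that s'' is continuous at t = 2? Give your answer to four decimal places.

s_0''(t) = 6 - 21·(t + 1), so s_0''(2) = -57. On the right, s_1''(2) = 2c, so c = -57/2.

-28.5000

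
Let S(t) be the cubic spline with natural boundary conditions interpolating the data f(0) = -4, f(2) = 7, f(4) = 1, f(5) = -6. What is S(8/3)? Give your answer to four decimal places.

6.8519

Put m_i = S'' at the i-th knot. Here h = (2, 2, 1) and Δ = (11/2, -3, -7), so the interior equations h_(i-1)·m_(i-1) + 2(h_(i-1)+h_i)·m_i + h_i·m_(i+1) = 6(Δ_i − Δ_(i-1)) read
  2·m_0 + 8·m_1 + 2·m_2 = 6(Δ_1 - Δ_0) = -51
  2·m_1 + 6·m_2 + 1·m_3 = 6(Δ_2 - Δ_1) = -24
Natural end conditions: m_0 = m_3 = 0.
Forward elimination and back-substitution give m_0 = 0, m_1 = -129/22, m_2 = -45/22, m_3 = 0.
On [2, 4], S(t) = 7 + 35/22·(t - 2) - 129/44·(t - 2)² + 7/22·(t - 2)³.
With (t - 2) = 2/3: S(8/3) = 185/27.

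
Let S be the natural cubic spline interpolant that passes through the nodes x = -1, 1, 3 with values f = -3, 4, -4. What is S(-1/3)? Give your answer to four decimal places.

Put σ_i = S'' at the i-th knot. Here h = (2, 2) and Δ = (7/2, -4), so the interior equations h_(i-1)·σ_(i-1) + 2(h_(i-1)+h_i)·σ_i + h_i·σ_(i+1) = 6(Δ_i − Δ_(i-1)) read
  2·σ_0 + 8·σ_1 + 2·σ_2 = 6(Δ_1 - Δ_0) = -45
Natural end conditions: σ_0 = σ_2 = 0.
Forward elimination and back-substitution give σ_0 = 0, σ_1 = -45/8, σ_2 = 0.
On [-1, 1], S(x) = -3 + 43/8·(x + 1) + 0·(x + 1)² - 15/32·(x + 1)³.
With (x + 1) = 2/3: S(-1/3) = 4/9.

0.4444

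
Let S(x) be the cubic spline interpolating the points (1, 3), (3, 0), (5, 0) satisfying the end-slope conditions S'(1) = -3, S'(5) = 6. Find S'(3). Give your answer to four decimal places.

-1.8750

Let σ_i = S''(x_i). Step sizes h_i = 2, 2; slopes of the chords Δ_i = (y_(i+1) - y_i)/h_i = -3/2, 0.
  2·σ_0 + 8·σ_1 + 2·σ_2 = 6(Δ_1 - Δ_0) = 9
Clamped end conditions give two more equations: 2h_0·σ_0 + h_0·σ_1 = 6(Δ_0 - S'(1)) = 9 and h_1·σ_1 + 2h_1·σ_2 = 6(S'(5) - Δ_1) = 36.
Solving the tridiagonal system: σ_0 = 27/8, σ_1 = -9/4, σ_2 = 81/8.
On [3, 5], S'(x) = b_1 + 2c_1·(x - 3) + 3d_1·(x - 3)² with b_1 = Δ_1 - h_1(2σ_1 + σ_2)/6 = -15/8, c_1 = σ_1/2 = -9/8, d_1 = (σ_2 - σ_1)/(6h_1) = 33/32. So S'(3) = -15/8.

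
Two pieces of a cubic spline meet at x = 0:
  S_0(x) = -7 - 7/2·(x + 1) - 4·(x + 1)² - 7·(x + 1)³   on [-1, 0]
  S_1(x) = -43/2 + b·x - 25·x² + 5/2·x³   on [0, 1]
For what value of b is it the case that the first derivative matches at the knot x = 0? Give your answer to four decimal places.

-32.5000

S_0'(x) = -7/2 - 8·(x + 1) - 21·(x + 1)², so S_0'(0) = -65/2. On the right, S_1'(0) = b, so b = -65/2.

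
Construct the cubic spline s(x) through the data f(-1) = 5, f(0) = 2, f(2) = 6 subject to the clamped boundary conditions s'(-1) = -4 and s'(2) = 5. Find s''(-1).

With σ_i denoting the second derivative at x_i, h_i = 1, 2, and Δ_i = (y_(i+1) − y_i)/h_i = -3, 2:
  1·σ_0 + 6·σ_1 + 2·σ_2 = 6(Δ_1 - Δ_0) = 30
Clamped end conditions give two more equations: 2h_0·σ_0 + h_0·σ_1 = 6(Δ_0 - s'(-1)) = 6 and h_1·σ_1 + 2h_1·σ_2 = 6(s'(2) - Δ_1) = 18.
Hence σ_0 = 1, σ_1 = 4, σ_2 = 5/2.

1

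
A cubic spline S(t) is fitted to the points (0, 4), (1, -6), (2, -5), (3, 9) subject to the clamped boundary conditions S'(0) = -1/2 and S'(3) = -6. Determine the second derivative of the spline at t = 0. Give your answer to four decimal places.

-37.0667

Let σ_i = S''(x_i). Step sizes h_i = 1, 1, 1; slopes of the chords Δ_i = (y_(i+1) - y_i)/h_i = -10, 1, 14.
  1·σ_0 + 4·σ_1 + 1·σ_2 = 6(Δ_1 - Δ_0) = 66
  1·σ_1 + 4·σ_2 + 1·σ_3 = 6(Δ_2 - Δ_1) = 78
Clamped end conditions give two more equations: 2h_0·σ_0 + h_0·σ_1 = 6(Δ_0 - S'(0)) = -57 and h_2·σ_2 + 2h_2·σ_3 = 6(S'(3) - Δ_2) = -120.
Solving the tridiagonal system: σ_0 = -556/15, σ_1 = 257/15, σ_2 = 518/15, σ_3 = -1159/15.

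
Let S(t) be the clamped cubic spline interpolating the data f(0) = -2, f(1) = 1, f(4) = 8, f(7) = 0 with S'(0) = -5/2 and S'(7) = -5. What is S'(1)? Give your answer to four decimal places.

Write σ_i for S''(x_i). With h_i = 1, 3, 3 and divided differences Δ_i = 3, 7/3, -8/3, the continuity of S' gives the tridiagonal system
  1·σ_0 + 8·σ_1 + 3·σ_2 = 6(Δ_1 - Δ_0) = -4
  3·σ_1 + 12·σ_2 + 3·σ_3 = 6(Δ_2 - Δ_1) = -30
Clamped end conditions give two more equations: 2h_0·σ_0 + h_0·σ_1 = 6(Δ_0 - S'(0)) = 33 and h_2·σ_2 + 2h_2·σ_3 = 6(S'(7) - Δ_2) = -14.
Forward elimination and back-substitution give σ_0 = 544/31, σ_1 = -65/31, σ_2 = -148/93, σ_3 = -143/93.
On [1, 4], S'(t) = b_1 + 2c_1·(t - 1) + 3d_1·(t - 1)² with b_1 = Δ_1 - h_1(2σ_1 + σ_2)/6 = 162/31, c_1 = σ_1/2 = -65/62, d_1 = (σ_2 - σ_1)/(6h_1) = 47/1674. So S'(1) = 162/31.

5.2258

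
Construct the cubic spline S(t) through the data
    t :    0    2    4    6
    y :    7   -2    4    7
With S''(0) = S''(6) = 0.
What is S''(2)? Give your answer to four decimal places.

With M_i denoting the second derivative at x_i, h_i = 2, 2, 2, and Δ_i = (y_(i+1) − y_i)/h_i = -9/2, 3, 3/2:
  2·M_0 + 8·M_1 + 2·M_2 = 6(Δ_1 - Δ_0) = 45
  2·M_1 + 8·M_2 + 2·M_3 = 6(Δ_2 - Δ_1) = -9
Natural end conditions: M_0 = M_3 = 0.
Solving the tridiagonal system: M_0 = 0, M_1 = 63/10, M_2 = -27/10, M_3 = 0.

6.3000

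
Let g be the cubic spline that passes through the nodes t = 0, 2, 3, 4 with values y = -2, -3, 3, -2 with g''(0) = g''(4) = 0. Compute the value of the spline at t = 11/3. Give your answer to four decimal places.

0.6006

Write M_i for g''(x_i). With h_i = 2, 1, 1 and divided differences Δ_i = -1/2, 6, -5, the continuity of g' gives the tridiagonal system
  2·M_0 + 6·M_1 + 1·M_2 = 6(Δ_1 - Δ_0) = 39
  1·M_1 + 4·M_2 + 1·M_3 = 6(Δ_2 - Δ_1) = -66
Natural end conditions: M_0 = M_3 = 0.
Forward elimination and back-substitution give M_0 = 0, M_1 = 222/23, M_2 = -435/23, M_3 = 0.
On [3, 4], g(t) = 3 + 30/23·(t - 3) - 435/46·(t - 3)² + 145/46·(t - 3)³.
With (t - 3) = 2/3: g(11/3) = 373/621.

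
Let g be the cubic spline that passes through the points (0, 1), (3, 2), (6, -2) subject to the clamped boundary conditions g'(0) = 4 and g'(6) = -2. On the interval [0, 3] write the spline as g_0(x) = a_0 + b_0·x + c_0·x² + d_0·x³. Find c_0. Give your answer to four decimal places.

-1.9167

Put M_i = g'' at the i-th knot. Here h = (3, 3) and Δ = (1/3, -4/3), so the interior equations h_(i-1)·M_(i-1) + 2(h_(i-1)+h_i)·M_i + h_i·M_(i+1) = 6(Δ_i − Δ_(i-1)) read
  3·M_0 + 12·M_1 + 3·M_2 = 6(Δ_1 - Δ_0) = -10
Clamped end conditions give two more equations: 2h_0·M_0 + h_0·M_1 = 6(Δ_0 - g'(0)) = -22 and h_1·M_1 + 2h_1·M_2 = 6(g'(6) - Δ_1) = -4.
Forward elimination and back-substitution give M_0 = -23/6, M_1 = 1/3, M_2 = -5/6.
On [0, 3], with g_0(x) = a_0 + b_0·x + c_0·x² + d_0·x³: c_0 = M_0/2 = -23/12, d_0 = (M_1 - M_0)/(6h_0) = 25/108, b_0 = Δ_0 - h_0(2M_0 + M_1)/6 = 4.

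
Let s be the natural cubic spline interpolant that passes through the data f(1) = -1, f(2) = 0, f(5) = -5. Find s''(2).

Let M_i = s''(x_i). Step sizes h_i = 1, 3; slopes of the chords Δ_i = (y_(i+1) - y_i)/h_i = 1, -5/3.
  1·M_0 + 8·M_1 + 3·M_2 = 6(Δ_1 - Δ_0) = -16
Natural end conditions: M_0 = M_2 = 0.
Forward elimination and back-substitution give M_0 = 0, M_1 = -2, M_2 = 0.

-2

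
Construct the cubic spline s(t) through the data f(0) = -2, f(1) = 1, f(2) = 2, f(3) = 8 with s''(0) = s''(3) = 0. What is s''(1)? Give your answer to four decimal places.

-5.2000

With M_i denoting the second derivative at x_i, h_i = 1, 1, 1, and Δ_i = (y_(i+1) − y_i)/h_i = 3, 1, 6:
  1·M_0 + 4·M_1 + 1·M_2 = 6(Δ_1 - Δ_0) = -12
  1·M_1 + 4·M_2 + 1·M_3 = 6(Δ_2 - Δ_1) = 30
Natural end conditions: M_0 = M_3 = 0.
Solving the tridiagonal system: M_0 = 0, M_1 = -26/5, M_2 = 44/5, M_3 = 0.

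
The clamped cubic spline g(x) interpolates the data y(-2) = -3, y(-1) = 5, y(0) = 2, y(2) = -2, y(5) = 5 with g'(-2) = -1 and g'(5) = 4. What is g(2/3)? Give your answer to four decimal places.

With M_i denoting the second derivative at x_i, h_i = 1, 1, 2, 3, and Δ_i = (y_(i+1) − y_i)/h_i = 8, -3, -2, 7/3:
  1·M_0 + 4·M_1 + 1·M_2 = 6(Δ_1 - Δ_0) = -66
  1·M_1 + 6·M_2 + 2·M_3 = 6(Δ_2 - Δ_1) = 6
  2·M_2 + 10·M_3 + 3·M_4 = 6(Δ_3 - Δ_2) = 26
Clamped end conditions give two more equations: 2h_0·M_0 + h_0·M_1 = 6(Δ_0 - g'(-2)) = 54 and h_3·M_3 + 2h_3·M_4 = 6(g'(5) - Δ_3) = 10.
Hence M_0 = 1067/26, M_1 = -365/13, M_2 = 137/26, M_3 = 16/13, M_4 = 41/39.
On [0, 2], g(x) = 2 - 77/13·x + 137/52·x² - 35/104·x³.
With x = 2/3: g(2/3) = -308/351.

-0.8775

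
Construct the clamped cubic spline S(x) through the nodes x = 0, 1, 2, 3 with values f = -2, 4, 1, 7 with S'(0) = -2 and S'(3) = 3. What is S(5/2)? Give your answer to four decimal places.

Let M_i = S''(x_i). Step sizes h_i = 1, 1, 1; slopes of the chords Δ_i = (y_(i+1) - y_i)/h_i = 6, -3, 6.
  1·M_0 + 4·M_1 + 1·M_2 = 6(Δ_1 - Δ_0) = -54
  1·M_1 + 4·M_2 + 1·M_3 = 6(Δ_2 - Δ_1) = 54
Clamped end conditions give two more equations: 2h_0·M_0 + h_0·M_1 = 6(Δ_0 - S'(0)) = 48 and h_2·M_2 + 2h_2·M_3 = 6(S'(3) - Δ_2) = -18.
Hence M_0 = 584/15, M_1 = -448/15, M_2 = 398/15, M_3 = -334/15.
On [2, 3], S(x) = 1 + 13/15·(x - 2) + 199/15·(x - 2)² - 122/15·(x - 2)³.
With (x - 2) = 1/2: S(5/2) = 56/15.

3.7333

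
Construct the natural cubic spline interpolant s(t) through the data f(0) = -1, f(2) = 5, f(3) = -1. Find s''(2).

-9

Write M_i for s''(x_i). With h_i = 2, 1 and divided differences Δ_i = 3, -6, the continuity of s' gives the tridiagonal system
  2·M_0 + 6·M_1 + 1·M_2 = 6(Δ_1 - Δ_0) = -54
Natural end conditions: M_0 = M_2 = 0.
Hence M_0 = 0, M_1 = -9, M_2 = 0.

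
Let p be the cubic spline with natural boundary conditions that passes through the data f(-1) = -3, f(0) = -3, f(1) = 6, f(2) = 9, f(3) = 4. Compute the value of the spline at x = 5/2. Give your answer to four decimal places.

Put M_i = p'' at the i-th knot. Here h = (1, 1, 1, 1) and Δ = (0, 9, 3, -5), so the interior equations h_(i-1)·M_(i-1) + 2(h_(i-1)+h_i)·M_i + h_i·M_(i+1) = 6(Δ_i − Δ_(i-1)) read
  1·M_0 + 4·M_1 + 1·M_2 = 6(Δ_1 - Δ_0) = 54
  1·M_1 + 4·M_2 + 1·M_3 = 6(Δ_2 - Δ_1) = -36
  1·M_2 + 4·M_3 + 1·M_4 = 6(Δ_3 - Δ_2) = -48
Natural end conditions: M_0 = M_4 = 0.
Forward elimination and back-substitution give M_0 = 0, M_1 = 453/28, M_2 = -75/7, M_3 = -261/28, M_4 = 0.
On [2, 3], p(x) = 9 - 53/28·(x - 2) - 261/56·(x - 2)² + 87/56·(x - 2)³.
With (x - 2) = 1/2: p(5/2) = 3173/448.

7.0826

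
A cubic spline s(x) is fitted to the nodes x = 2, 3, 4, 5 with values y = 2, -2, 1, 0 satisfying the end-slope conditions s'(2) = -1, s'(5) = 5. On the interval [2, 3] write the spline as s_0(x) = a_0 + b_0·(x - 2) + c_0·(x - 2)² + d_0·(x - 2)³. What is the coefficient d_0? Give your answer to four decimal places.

6.4000

With M_i denoting the second derivative at x_i, h_i = 1, 1, 1, and Δ_i = (y_(i+1) − y_i)/h_i = -4, 3, -1:
  1·M_0 + 4·M_1 + 1·M_2 = 6(Δ_1 - Δ_0) = 42
  1·M_1 + 4·M_2 + 1·M_3 = 6(Δ_2 - Δ_1) = -24
Clamped end conditions give two more equations: 2h_0·M_0 + h_0·M_1 = 6(Δ_0 - s'(2)) = -18 and h_2·M_2 + 2h_2·M_3 = 6(s'(5) - Δ_2) = 36.
Forward elimination and back-substitution give M_0 = -94/5, M_1 = 98/5, M_2 = -88/5, M_3 = 134/5.
On [2, 3], with s_0(x) = a_0 + b_0·(x - 2) + c_0·(x - 2)² + d_0·(x - 2)³: c_0 = M_0/2 = -47/5, d_0 = (M_1 - M_0)/(6h_0) = 32/5, b_0 = Δ_0 - h_0(2M_0 + M_1)/6 = -1.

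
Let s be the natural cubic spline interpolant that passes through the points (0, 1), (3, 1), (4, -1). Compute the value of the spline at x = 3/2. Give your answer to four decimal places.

Write σ_i for s''(x_i). With h_i = 3, 1 and divided differences Δ_i = 0, -2, the continuity of s' gives the tridiagonal system
  3·σ_0 + 8·σ_1 + 1·σ_2 = 6(Δ_1 - Δ_0) = -12
Natural end conditions: σ_0 = σ_2 = 0.
Solving: σ_0 = 0, σ_1 = -3/2, σ_2 = 0.
On [0, 3], s(x) = 1 + 3/4·x + 0·x² - 1/12·x³.
With x = 3/2: s(3/2) = 59/32.

1.8438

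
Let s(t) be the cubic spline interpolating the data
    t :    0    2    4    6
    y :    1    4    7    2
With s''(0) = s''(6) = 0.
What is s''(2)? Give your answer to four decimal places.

With M_i denoting the second derivative at x_i, h_i = 2, 2, 2, and Δ_i = (y_(i+1) − y_i)/h_i = 3/2, 3/2, -5/2:
  2·M_0 + 8·M_1 + 2·M_2 = 6(Δ_1 - Δ_0) = 0
  2·M_1 + 8·M_2 + 2·M_3 = 6(Δ_2 - Δ_1) = -24
Natural end conditions: M_0 = M_3 = 0.
Solving: M_0 = 0, M_1 = 4/5, M_2 = -16/5, M_3 = 0.

0.8000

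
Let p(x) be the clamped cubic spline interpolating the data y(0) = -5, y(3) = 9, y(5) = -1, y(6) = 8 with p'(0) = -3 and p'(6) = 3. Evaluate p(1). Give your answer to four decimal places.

-2.0604

With M_i denoting the second derivative at x_i, h_i = 3, 2, 1, and Δ_i = (y_(i+1) − y_i)/h_i = 14/3, -5, 9:
  3·M_0 + 10·M_1 + 2·M_2 = 6(Δ_1 - Δ_0) = -58
  2·M_1 + 6·M_2 + 1·M_3 = 6(Δ_2 - Δ_1) = 84
Clamped end conditions give two more equations: 2h_0·M_0 + h_0·M_1 = 6(Δ_0 - p'(0)) = 46 and h_2·M_2 + 2h_2·M_3 = 6(p'(6) - Δ_2) = -36.
Hence M_0 = 290/19, M_1 = -866/57, M_2 = 1372/57, M_3 = -1712/57.
On [0, 3], p(x) = -5 - 3·x + 145/19·x² - 868/513·x³.
With x = 1: p(1) = -1057/513.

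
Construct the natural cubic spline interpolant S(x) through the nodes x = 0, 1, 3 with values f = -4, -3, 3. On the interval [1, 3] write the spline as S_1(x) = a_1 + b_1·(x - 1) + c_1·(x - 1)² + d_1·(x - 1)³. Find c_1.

1

Put m_i = S'' at the i-th knot. Here h = (1, 2) and Δ = (1, 3), so the interior equations h_(i-1)·m_(i-1) + 2(h_(i-1)+h_i)·m_i + h_i·m_(i+1) = 6(Δ_i − Δ_(i-1)) read
  1·m_0 + 6·m_1 + 2·m_2 = 6(Δ_1 - Δ_0) = 12
Natural end conditions: m_0 = m_2 = 0.
Solving the tridiagonal system: m_0 = 0, m_1 = 2, m_2 = 0.
On [1, 3], with S_1(x) = a_1 + b_1·(x - 1) + c_1·(x - 1)² + d_1·(x - 1)³: c_1 = m_1/2 = 1, d_1 = (m_2 - m_1)/(6h_1) = -1/6, b_1 = Δ_1 - h_1(2m_1 + m_2)/6 = 5/3.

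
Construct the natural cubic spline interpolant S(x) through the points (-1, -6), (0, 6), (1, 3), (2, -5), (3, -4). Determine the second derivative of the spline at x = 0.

-21

With σ_i denoting the second derivative at x_i, h_i = 1, 1, 1, 1, and Δ_i = (y_(i+1) − y_i)/h_i = 12, -3, -8, 1:
  1·σ_0 + 4·σ_1 + 1·σ_2 = 6(Δ_1 - Δ_0) = -90
  1·σ_1 + 4·σ_2 + 1·σ_3 = 6(Δ_2 - Δ_1) = -30
  1·σ_2 + 4·σ_3 + 1·σ_4 = 6(Δ_3 - Δ_2) = 54
Natural end conditions: σ_0 = σ_4 = 0.
Forward elimination and back-substitution give σ_0 = 0, σ_1 = -21, σ_2 = -6, σ_3 = 15, σ_4 = 0.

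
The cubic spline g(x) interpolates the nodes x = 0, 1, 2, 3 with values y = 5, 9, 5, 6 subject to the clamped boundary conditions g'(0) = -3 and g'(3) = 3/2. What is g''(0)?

Put m_i = g'' at the i-th knot. Here h = (1, 1, 1) and Δ = (4, -4, 1), so the interior equations h_(i-1)·m_(i-1) + 2(h_(i-1)+h_i)·m_i + h_i·m_(i+1) = 6(Δ_i − Δ_(i-1)) read
  1·m_0 + 4·m_1 + 1·m_2 = 6(Δ_1 - Δ_0) = -48
  1·m_1 + 4·m_2 + 1·m_3 = 6(Δ_2 - Δ_1) = 30
Clamped end conditions give two more equations: 2h_0·m_0 + h_0·m_1 = 6(Δ_0 - g'(0)) = 42 and h_2·m_2 + 2h_2·m_3 = 6(g'(3) - Δ_2) = 3.
Solving the tridiagonal system: m_0 = 33, m_1 = -24, m_2 = 15, m_3 = -6.

33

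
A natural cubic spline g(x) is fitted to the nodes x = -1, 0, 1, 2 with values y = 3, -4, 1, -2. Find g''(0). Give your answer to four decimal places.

With m_i denoting the second derivative at x_i, h_i = 1, 1, 1, and Δ_i = (y_(i+1) − y_i)/h_i = -7, 5, -3:
  1·m_0 + 4·m_1 + 1·m_2 = 6(Δ_1 - Δ_0) = 72
  1·m_1 + 4·m_2 + 1·m_3 = 6(Δ_2 - Δ_1) = -48
Natural end conditions: m_0 = m_3 = 0.
Solving the tridiagonal system: m_0 = 0, m_1 = 112/5, m_2 = -88/5, m_3 = 0.

22.4000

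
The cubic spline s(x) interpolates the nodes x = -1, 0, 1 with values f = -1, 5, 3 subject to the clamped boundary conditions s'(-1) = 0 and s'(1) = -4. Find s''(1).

4

Put M_i = s'' at the i-th knot. Here h = (1, 1) and Δ = (6, -2), so the interior equations h_(i-1)·M_(i-1) + 2(h_(i-1)+h_i)·M_i + h_i·M_(i+1) = 6(Δ_i − Δ_(i-1)) read
  1·M_0 + 4·M_1 + 1·M_2 = 6(Δ_1 - Δ_0) = -48
Clamped end conditions give two more equations: 2h_0·M_0 + h_0·M_1 = 6(Δ_0 - s'(-1)) = 36 and h_1·M_1 + 2h_1·M_2 = 6(s'(1) - Δ_1) = -12.
Forward elimination and back-substitution give M_0 = 28, M_1 = -20, M_2 = 4.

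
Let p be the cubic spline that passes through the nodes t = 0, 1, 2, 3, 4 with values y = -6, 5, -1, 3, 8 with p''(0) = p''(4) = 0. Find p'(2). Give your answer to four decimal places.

Write m_i for p''(x_i). With h_i = 1, 1, 1, 1 and divided differences Δ_i = 11, -6, 4, 5, the continuity of p' gives the tridiagonal system
  1·m_0 + 4·m_1 + 1·m_2 = 6(Δ_1 - Δ_0) = -102
  1·m_1 + 4·m_2 + 1·m_3 = 6(Δ_2 - Δ_1) = 60
  1·m_2 + 4·m_3 + 1·m_4 = 6(Δ_3 - Δ_2) = 6
Natural end conditions: m_0 = m_4 = 0.
Forward elimination and back-substitution give m_0 = 0, m_1 = -63/2, m_2 = 24, m_3 = -9/2, m_4 = 0.
On [2, 3], p'(t) = b_2 + 2c_2·(t - 2) + 3d_2·(t - 2)² with b_2 = Δ_2 - h_2(2m_2 + m_3)/6 = -13/4, c_2 = m_2/2 = 12, d_2 = (m_3 - m_2)/(6h_2) = -19/4. So p'(2) = -13/4.

-3.2500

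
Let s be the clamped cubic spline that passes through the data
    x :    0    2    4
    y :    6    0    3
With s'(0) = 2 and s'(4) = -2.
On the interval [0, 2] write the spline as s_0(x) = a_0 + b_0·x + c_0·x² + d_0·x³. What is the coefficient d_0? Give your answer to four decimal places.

1.7188

Write m_i for s''(x_i). With h_i = 2, 2 and divided differences Δ_i = -3, 3/2, the continuity of s' gives the tridiagonal system
  2·m_0 + 8·m_1 + 2·m_2 = 6(Δ_1 - Δ_0) = 27
Clamped end conditions give two more equations: 2h_0·m_0 + h_0·m_1 = 6(Δ_0 - s'(0)) = -30 and h_1·m_1 + 2h_1·m_2 = 6(s'(4) - Δ_1) = -21.
Hence m_0 = -95/8, m_1 = 35/4, m_2 = -77/8.
On [0, 2], with s_0(x) = a_0 + b_0·x + c_0·x² + d_0·x³: c_0 = m_0/2 = -95/16, d_0 = (m_1 - m_0)/(6h_0) = 55/32, b_0 = Δ_0 - h_0(2m_0 + m_1)/6 = 2.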